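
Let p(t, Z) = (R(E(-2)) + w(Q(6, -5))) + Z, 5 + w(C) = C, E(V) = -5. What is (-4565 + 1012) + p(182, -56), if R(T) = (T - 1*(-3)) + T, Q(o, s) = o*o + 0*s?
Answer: -3585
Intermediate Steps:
Q(o, s) = o**2 (Q(o, s) = o**2 + 0 = o**2)
R(T) = 3 + 2*T (R(T) = (T + 3) + T = (3 + T) + T = 3 + 2*T)
w(C) = -5 + C
p(t, Z) = 24 + Z (p(t, Z) = ((3 + 2*(-5)) + (-5 + 6**2)) + Z = ((3 - 10) + (-5 + 36)) + Z = (-7 + 31) + Z = 24 + Z)
(-4565 + 1012) + p(182, -56) = (-4565 + 1012) + (24 - 56) = -3553 - 32 = -3585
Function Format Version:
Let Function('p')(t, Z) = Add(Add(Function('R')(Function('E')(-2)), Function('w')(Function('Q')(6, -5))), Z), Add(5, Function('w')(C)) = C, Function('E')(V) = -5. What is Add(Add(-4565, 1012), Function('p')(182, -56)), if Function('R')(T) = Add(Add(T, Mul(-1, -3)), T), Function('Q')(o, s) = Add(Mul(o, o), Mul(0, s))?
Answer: -3585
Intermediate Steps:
Function('Q')(o, s) = Pow(o, 2) (Function('Q')(o, s) = Add(Pow(o, 2), 0) = Pow(o, 2))
Function('R')(T) = Add(3, Mul(2, T)) (Function('R')(T) = Add(Add(T, 3), T) = Add(Add(3, T), T) = Add(3, Mul(2, T)))
Function('w')(C) = Add(-5, C)
Function('p')(t, Z) = Add(24, Z) (Function('p')(t, Z) = Add(Add(Add(3, Mul(2, -5)), Add(-5, Pow(6, 2))), Z) = Add(Add(Add(3, -10), Add(-5, 36)), Z) = Add(Add(-7, 31), Z) = Add(24, Z))
Add(Add(-4565, 1012), Function('p')(182, -56)) = Add(Add(-4565, 1012), Add(24, -56)) = Add(-3553, -32) = -3585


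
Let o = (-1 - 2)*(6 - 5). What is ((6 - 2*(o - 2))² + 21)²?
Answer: 76729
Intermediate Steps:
o = -3 (o = -3*1 = -3)
((6 - 2*(o - 2))² + 21)² = ((6 - 2*(-3 - 2))² + 21)² = ((6 - 2*(-5))² + 21)² = ((6 + 10)² + 21)² = (16² + 21)² = (256 + 21)² = 277² = 76729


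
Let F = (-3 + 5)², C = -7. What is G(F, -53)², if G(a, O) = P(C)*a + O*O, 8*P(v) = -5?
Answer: 31505769/4 ≈ 7.8764e+6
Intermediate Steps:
P(v) = -5/8 (P(v) = (⅛)*(-5) = -5/8)
F = 4 (F = 2² = 4)
G(a, O) = O² - 5*a/8 (G(a, O) = -5*a/8 + O*O = -5*a/8 + O² = O² - 5*a/8)
G(F, -53)² = ((-53)² - 5/8*4)² = (2809 - 5/2)² = (5613/2)² = 31505769/4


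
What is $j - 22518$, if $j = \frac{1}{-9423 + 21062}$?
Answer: $- \frac{262087001}{11639} \approx -22518.0$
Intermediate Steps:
$j = \frac{1}{11639} \approx 8.5918 \cdot 10^{-5}$
$j - 22518 = \frac{1}{11639} - 22518 = - \frac{262087001}{11639}$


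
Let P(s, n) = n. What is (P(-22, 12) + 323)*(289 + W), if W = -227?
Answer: 20770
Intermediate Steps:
(P(-22, 12) + 323)*(289 + W) = (12 + 323)*(289 - 227) = 335*62 = 20770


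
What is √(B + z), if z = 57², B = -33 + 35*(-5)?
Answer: √3041 ≈ 55.145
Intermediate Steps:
B = -208 (B = -33 - 175 = -208)
z = 3249
√(B + z) = √(-208 + 3249) = √3041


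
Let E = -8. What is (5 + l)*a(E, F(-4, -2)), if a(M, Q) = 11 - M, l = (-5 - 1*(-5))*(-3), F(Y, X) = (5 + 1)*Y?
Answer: 95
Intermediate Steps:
F(Y, X) = 6*Y
l = 0 (l = (-5 + 5)*(-3) = 0*(-3) = 0)
(5 + l)*a(E, F(-4, -2)) = (5 + 0)*(11 - 1*(-8)) = 5*(11 + 8) = 5*19 = 95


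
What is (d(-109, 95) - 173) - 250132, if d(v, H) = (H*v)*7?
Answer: -322790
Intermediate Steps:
d(v, H) = 7*H*v
(d(-109, 95) - 173) - 250132 = (7*95*(-109) - 173) - 250132 = (-72485 - 173) - 250132 = -72658 - 250132 = -322790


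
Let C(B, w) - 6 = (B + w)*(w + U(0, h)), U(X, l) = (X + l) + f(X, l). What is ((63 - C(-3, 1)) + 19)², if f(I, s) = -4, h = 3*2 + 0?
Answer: 6724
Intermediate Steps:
h = 6 (h = 6 + 0 = 6)
U(X, l) = -4 + X + l (U(X, l) = (X + l) - 4 = -4 + X + l)
C(B, w) = 6 + (2 + w)*(B + w) (C(B, w) = 6 + (B + w)*(w + (-4 + 0 + 6)) = 6 + (B + w)*(w + 2) = 6 + (B + w)*(2 + w) = 6 + (2 + w)*(B + w))
((63 - C(-3, 1)) + 19)² = ((63 - (6 + 1² + 2*(-3) + 2*1 - 3*1)) + 19)² = ((63 - (6 + 1 - 6 + 2 - 3)) + 19)² = ((63 - 1*0) + 19)² = ((63 + 0) + 19)² = (63 + 19)² = 82² = 6724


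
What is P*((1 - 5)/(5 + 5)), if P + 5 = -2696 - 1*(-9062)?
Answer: -12722/5 ≈ -2544.4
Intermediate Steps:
P = 6361 (P = -5 + (-2696 - 1*(-9062)) = -5 + (-2696 + 9062) = -5 + 6366 = 6361)
P*((1 - 5)/(5 + 5)) = 6361*((1 - 5)/(5 + 5)) = 6361*(-4/10) = 6361*(-4*⅒) = 6361*(-⅖) = -12722/5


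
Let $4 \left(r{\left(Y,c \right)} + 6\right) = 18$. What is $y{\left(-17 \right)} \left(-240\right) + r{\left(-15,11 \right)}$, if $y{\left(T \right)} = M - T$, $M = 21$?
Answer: $- \frac{18243}{2} \approx -9121.5$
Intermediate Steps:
$r{\left(Y,c \right)} = - \frac{3}{2}$ ($r{\left(Y,c \right)} = -6 + \frac{1}{4} \cdot 18 = -6 + \frac{9}{2} = - \frac{3}{2}$)
$y{\left(T \right)} = 21 - T$
$y{\left(-17 \right)} \left(-240\right) + r{\left(-15,11 \right)} = \left(21 - -17\right) \left(-240\right) - \frac{3}{2} = \left(21 + 17\right) \left(-240\right) - \frac{3}{2} = 38 \left(-240\right) - \frac{3}{2} = -9120 - \frac{3}{2} = - \frac{18243}{2}$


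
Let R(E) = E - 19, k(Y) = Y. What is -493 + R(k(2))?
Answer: -510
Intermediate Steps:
R(E) = -19 + E
-493 + R(k(2)) = -493 + (-19 + 2) = -493 - 17 = -510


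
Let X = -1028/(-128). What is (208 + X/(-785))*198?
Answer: 517245597/12560 ≈ 41182.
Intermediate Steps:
X = 257/32 (X = -1028*(-1/128) = 257/32 ≈ 8.0313)
(208 + X/(-785))*198 = (208 + (257/32)/(-785))*198 = (208 + (257/32)*(-1/785))*198 = (208 - 257/25120)*198 = (5224703/25120)*198 = 517245597/12560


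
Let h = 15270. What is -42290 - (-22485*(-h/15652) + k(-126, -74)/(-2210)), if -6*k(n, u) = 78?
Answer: -21361968844/332605 ≈ -64226.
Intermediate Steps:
k(n, u) = -13 (k(n, u) = -⅙*78 = -13)
-42290 - (-22485*(-h/15652) + k(-126, -74)/(-2210)) = -42290 - (-22485/((-15652/15270)) - 13/(-2210)) = -42290 - (-22485/((-15652*1/15270)) - 13*(-1/2210)) = -42290 - (-22485/(-7826/7635) + 1/170) = -42290 - (-22485*(-7635/7826) + 1/170) = -42290 - (171672975/7826 + 1/170) = -42290 - 1*7296103394/332605 = -42290 - 7296103394/332605 = -21361968844/332605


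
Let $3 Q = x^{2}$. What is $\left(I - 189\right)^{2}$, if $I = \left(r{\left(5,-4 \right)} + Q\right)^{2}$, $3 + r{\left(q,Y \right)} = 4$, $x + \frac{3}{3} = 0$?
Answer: $\frac{2839225}{81} \approx 35052.0$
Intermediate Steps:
$x = -1$ ($x = -1 + 0 = -1$)
$r{\left(q,Y \right)} = 1$ ($r{\left(q,Y \right)} = -3 + 4 = 1$)
$Q = \frac{1}{3}$ ($Q = \frac{\left(-1\right)^{2}}{3} = \frac{1}{3} \cdot 1 = \frac{1}{3} \approx 0.33333$)
$I = \frac{16}{9}$ ($I = \left(1 + \frac{1}{3}\right)^{2} = \left(\frac{4}{3}\right)^{2} = \frac{16}{9} \approx 1.7778$)
$\left(I - 189\right)^{2} = \left(\frac{16}{9} - 189\right)^{2} = \left(- \frac{1685}{9}\right)^{2} = \frac{2839225}{81}$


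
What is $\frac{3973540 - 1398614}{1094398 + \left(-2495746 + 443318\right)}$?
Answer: $- \frac{1287463}{479015} \approx -2.6877$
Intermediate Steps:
$\frac{3973540 - 1398614}{1094398 + \left(-2495746 + 443318\right)} = \frac{2574926}{1094398 - 2052428} = \frac{2574926}{-958030} = 2574926 \left(- \frac{1}{958030}\right) = - \frac{1287463}{479015}$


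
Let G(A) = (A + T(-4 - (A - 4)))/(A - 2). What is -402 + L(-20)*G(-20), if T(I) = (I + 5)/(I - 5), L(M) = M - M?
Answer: -402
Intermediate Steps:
L(M) = 0
T(I) = (5 + I)/(-5 + I)
G(A) = (A + (5 - A)/(-5 - A))/(-2 + A) (G(A) = (A + (5 + (-4 - (A - 4)))/(-5 + (-4 - (A - 4))))/(A - 2) = (A + (5 + (-4 - (-4 + A)))/(-5 + (-4 - (-4 + A))))/(-2 + A) = (A + (5 + (-4 + (4 - A)))/(-5 + (-4 + (4 - A))))/(-2 + A) = (A + (5 - A)/(-5 - A))/(-2 + A))
-402 + L(-20)*G(-20) = -402 + 0*((-5 - 20 - 20*(5 - 20))/((-2 - 20)*(5 - 20))) = -402 + 0*((-5 - 20 - 20*(-15))/(-22*(-15))) = -402 + 0*(-1/22*(-1/15)*(-5 - 20 + 300)) = -402 + 0*(-1/22*(-1/15)*275) = -402 + 0*(⅚) = -402 + 0 = -402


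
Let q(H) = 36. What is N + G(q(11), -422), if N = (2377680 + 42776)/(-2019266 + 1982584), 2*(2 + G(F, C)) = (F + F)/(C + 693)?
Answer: -337252334/4970411 ≈ -67.852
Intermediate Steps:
G(F, C) = -2 + F/(693 + C) (G(F, C) = -2 + ((F + F)/(C + 693))/2 = -2 + ((2*F)/(693 + C))/2 = -2 + (2*F/(693 + C))/2 = -2 + F/(693 + C))
N = -1210228/18341 (N = 2420456/(-36682) = 2420456*(-1/36682) = -1210228/18341 ≈ -65.985)
N + G(q(11), -422) = -1210228/18341 + (-1386 + 36 - 2*(-422))/(693 - 422) = -1210228/18341 + (-1386 + 36 + 844)/271 = -1210228/18341 + (1/271)*(-506) = -1210228/18341 - 506/271 = -337252334/4970411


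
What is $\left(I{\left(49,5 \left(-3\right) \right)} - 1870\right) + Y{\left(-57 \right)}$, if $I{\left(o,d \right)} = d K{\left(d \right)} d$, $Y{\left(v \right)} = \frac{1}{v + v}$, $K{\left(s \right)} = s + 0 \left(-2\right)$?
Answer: $- \frac{597931}{114} \approx -5245.0$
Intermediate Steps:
$K{\left(s \right)} = s$ ($K{\left(s \right)} = s + 0 = s$)
$Y{\left(v \right)} = \frac{1}{2 v}$
$I{\left(o,d \right)} = d^{3}$ ($I{\left(o,d \right)} = d d d = d^{2} d = d^{3}$)
$\left(I{\left(49,5 \left(-3\right) \right)} - 1870\right) + Y{\left(-57 \right)} = \left(\left(5 \left(-3\right)\right)^{3} - 1870\right) + \frac{1}{2 \left(-57\right)} = \left(\left(-15\right)^{3} - 1870\right) + \frac{1}{2} \left(- \frac{1}{57}\right) = \left(-3375 - 1870\right) - \frac{1}{114} = -5245 - \frac{1}{114} = - \frac{597931}{114}$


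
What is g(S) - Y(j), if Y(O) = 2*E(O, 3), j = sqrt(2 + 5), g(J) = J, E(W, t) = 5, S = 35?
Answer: 25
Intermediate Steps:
j = sqrt(7) ≈ 2.6458
Y(O) = 10 (Y(O) = 2*5 = 10)
g(S) - Y(j) = 35 - 1*10 = 35 - 10 = 25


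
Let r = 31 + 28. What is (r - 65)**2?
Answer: 36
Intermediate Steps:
r = 59
(r - 65)**2 = (59 - 65)**2 = (-6)**2 = 36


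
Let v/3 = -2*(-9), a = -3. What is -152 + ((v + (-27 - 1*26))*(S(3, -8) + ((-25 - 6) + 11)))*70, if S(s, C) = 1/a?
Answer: -4726/3 ≈ -1575.3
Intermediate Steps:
S(s, C) = -⅓ (S(s, C) = 1/(-3) = -⅓)
v = 54 (v = 3*(-2*(-9)) = 3*18 = 54)
-152 + ((v + (-27 - 1*26))*(S(3, -8) + ((-25 - 6) + 11)))*70 = -152 + ((54 + (-27 - 1*26))*(-⅓ + ((-25 - 6) + 11)))*70 = -152 + ((54 + (-27 - 26))*(-⅓ + (-31 + 11)))*70 = -152 + ((54 - 53)*(-⅓ - 20))*70 = -152 + (1*(-61/3))*70 = -152 - 61/3*70 = -152 - 4270/3 = -4726/3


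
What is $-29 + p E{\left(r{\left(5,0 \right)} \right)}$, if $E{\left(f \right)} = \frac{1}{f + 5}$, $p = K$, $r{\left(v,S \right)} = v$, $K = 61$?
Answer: $- \frac{229}{10} \approx -22.9$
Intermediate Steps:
$p = 61$
$E{\left(f \right)} = \frac{1}{5 + f}$
$-29 + p E{\left(r{\left(5,0 \right)} \right)} = -29 + \frac{61}{5 + 5} = -29 + \frac{61}{10} = - \frac{229}{10}$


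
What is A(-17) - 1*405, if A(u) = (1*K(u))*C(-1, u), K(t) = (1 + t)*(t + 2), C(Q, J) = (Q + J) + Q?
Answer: -4965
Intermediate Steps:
C(Q, J) = J + 2*Q (C(Q, J) = (J + Q) + Q = J + 2*Q)
K(t) = (1 + t)*(2 + t)
A(u) = (-2 + u)*(2 + u² + 3*u) (A(u) = (1*(2 + u² + 3*u))*(u + 2*(-1)) = (2 + u² + 3*u)*(u - 2) = (2 + u² + 3*u)*(-2 + u) = (-2 + u)*(2 + u² + 3*u))
A(-17) - 1*405 = (-2 - 17)*(2 + (-17)² + 3*(-17)) - 1*405 = -19*(2 + 289 - 51) - 405 = -19*240 - 405 = -4560 - 405 = -4965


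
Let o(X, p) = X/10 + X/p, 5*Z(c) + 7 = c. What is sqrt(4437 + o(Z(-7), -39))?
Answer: 4*sqrt(10544313)/195 ≈ 66.609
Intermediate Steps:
Z(c) = -7/5 + c/5
o(X, p) = X/10 + X/p (o(X, p) = X*(1/10) + X/p = X/10 + X/p)
sqrt(4437 + o(Z(-7), -39)) = sqrt(4437 + ((-7/5 + (1/5)*(-7))/10 + (-7/5 + (1/5)*(-7))/(-39))) = sqrt(4437 + ((-7/5 - 7/5)/10 + (-7/5 - 7/5)*(-1/39))) = sqrt(4437 + ((1/10)*(-14/5) - 14/5*(-1/39))) = sqrt(4437 + (-7/25 + 14/195)) = sqrt(4437 - 203/975) = sqrt(4325872/975) = 4*sqrt(10544313)/195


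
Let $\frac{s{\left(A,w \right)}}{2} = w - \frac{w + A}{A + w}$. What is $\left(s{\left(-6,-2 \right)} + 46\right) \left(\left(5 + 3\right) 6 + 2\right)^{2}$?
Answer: $100000$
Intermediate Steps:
$s{\left(A,w \right)} = -2 + 2 w$ ($s{\left(A,w \right)} = 2 \left(w - \frac{w + A}{A + w}\right) = 2 \left(w - \frac{A + w}{A + w}\right) = 2 \left(w - 1\right) = 2 \left(-1 + w\right) = -2 + 2 w$)
$\left(s{\left(-6,-2 \right)} + 46\right) \left(\left(5 + 3\right) 6 + 2\right)^{2} = \left(\left(-2 + 2 \left(-2\right)\right) + 46\right) \left(\left(5 + 3\right) 6 + 2\right)^{2} = \left(\left(-2 - 4\right) + 46\right) \left(8 \cdot 6 + 2\right)^{2} = \left(-6 + 46\right) \left(48 + 2\right)^{2} = 40 \cdot 50^{2} = 40 \cdot 2500 = 100000$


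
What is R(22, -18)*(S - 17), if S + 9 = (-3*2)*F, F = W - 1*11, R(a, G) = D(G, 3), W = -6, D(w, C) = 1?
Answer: 76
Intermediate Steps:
R(a, G) = 1
F = -17 (F = -6 - 1*11 = -6 - 11 = -17)
S = 93 (S = -9 - 3*2*(-17) = -9 - 6*(-17) = -9 + 102 = 93)
R(22, -18)*(S - 17) = 1*(93 - 17) = 1*76 = 76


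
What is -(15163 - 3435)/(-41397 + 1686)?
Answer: 11728/39711 ≈ 0.29533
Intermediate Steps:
-(15163 - 3435)/(-41397 + 1686) = -11728/(-39711) = -11728*(-1)/39711 = -1*(-11728/39711) = 11728/39711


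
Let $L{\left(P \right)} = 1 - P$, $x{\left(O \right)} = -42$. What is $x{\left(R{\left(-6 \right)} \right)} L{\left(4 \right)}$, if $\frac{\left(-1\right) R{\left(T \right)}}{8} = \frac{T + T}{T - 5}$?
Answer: $126$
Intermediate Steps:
$R{\left(T \right)} = - \frac{16 T}{-5 + T}$ ($R{\left(T \right)} = - 8 \frac{T + T}{T - 5} = - 8 \frac{2 T}{-5 + T} = - \frac{16 T}{-5 + T}$)
$x{\left(R{\left(-6 \right)} \right)} L{\left(4 \right)} = - 42 \left(1 - 4\right) = \left(-42\right) \left(-3\right) = 126$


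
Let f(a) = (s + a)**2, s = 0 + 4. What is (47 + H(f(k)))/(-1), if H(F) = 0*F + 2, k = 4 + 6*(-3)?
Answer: -49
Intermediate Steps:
k = -14 (k = 4 - 18 = -14)
s = 4
f(a) = (4 + a)**2
H(F) = 2 (H(F) = 0 + 2 = 2)
(47 + H(f(k)))/(-1) = (47 + 2)/(-1) = -1*49 = -49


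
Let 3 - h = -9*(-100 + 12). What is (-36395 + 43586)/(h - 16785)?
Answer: -2397/5858 ≈ -0.40918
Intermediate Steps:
h = -789 (h = 3 - (-9)*(-100 + 12) = 3 - (-9)*(-88) = 3 - 1*792 = 3 - 792 = -789)
(-36395 + 43586)/(h - 16785) = (-36395 + 43586)/(-789 - 16785) = 7191/(-17574) = 7191*(-1/17574) = -2397/5858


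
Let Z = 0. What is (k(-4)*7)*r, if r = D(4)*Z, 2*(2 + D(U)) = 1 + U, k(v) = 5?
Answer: 0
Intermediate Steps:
D(U) = -3/2 + U/2 (D(U) = -2 + (1 + U)/2 = -2 + (½ + U/2) = -3/2 + U/2)
r = 0 (r = (-3/2 + (½)*4)*0 = (-3/2 + 2)*0 = (½)*0 = 0)
(k(-4)*7)*r = (5*7)*0 = 35*0 = 0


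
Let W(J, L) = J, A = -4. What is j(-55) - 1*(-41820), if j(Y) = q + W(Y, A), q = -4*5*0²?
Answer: 41765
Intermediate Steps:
q = 0 (q = -20*0 = 0)
j(Y) = Y (j(Y) = 0 + Y = Y)
j(-55) - 1*(-41820) = -55 - 1*(-41820) = -55 + 41820 = 41765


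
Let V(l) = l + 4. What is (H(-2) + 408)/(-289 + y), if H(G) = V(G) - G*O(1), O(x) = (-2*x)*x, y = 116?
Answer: -406/173 ≈ -2.3468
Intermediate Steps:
O(x) = -2*x**2
V(l) = 4 + l
H(G) = 4 + 3*G (H(G) = (4 + G) - G*(-2*1**2) = (4 + G) - G*(-2*1) = (4 + G) - G*(-2) = (4 + G) - (-2)*G = (4 + G) + 2*G = 4 + 3*G)
(H(-2) + 408)/(-289 + y) = ((4 + 3*(-2)) + 408)/(-289 + 116) = ((4 - 6) + 408)/(-173) = (-2 + 408)*(-1/173) = 406*(-1/173) = -406/173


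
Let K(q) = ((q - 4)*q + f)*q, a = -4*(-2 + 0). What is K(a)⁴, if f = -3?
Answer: 2897022976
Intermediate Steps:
a = 8 (a = -4*(-2) = 8)
K(q) = q*(-3 + q*(-4 + q)) (K(q) = ((q - 4)*q - 3)*q = ((-4 + q)*q - 3)*q = (q*(-4 + q) - 3)*q = (-3 + q*(-4 + q))*q = q*(-3 + q*(-4 + q)))
K(a)⁴ = (8*(-3 + 8² - 4*8))⁴ = (8*(-3 + 64 - 32))⁴ = (8*29)⁴ = 232⁴ = 2897022976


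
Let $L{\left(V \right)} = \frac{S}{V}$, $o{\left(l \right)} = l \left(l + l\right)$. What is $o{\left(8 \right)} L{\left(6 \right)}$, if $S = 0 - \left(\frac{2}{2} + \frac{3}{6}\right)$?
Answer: $-32$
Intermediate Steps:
$o{\left(l \right)} = 2 l^{2}$ ($o{\left(l \right)} = l 2 l = 2 l^{2}$)
$S = - \frac{3}{2}$ ($S = 0 - \left(2 \cdot \frac{1}{2} + 3 \cdot \frac{1}{6}\right) = 0 - \left(1 + \frac{1}{2}\right) = 0 - \frac{3}{2} = - \frac{3}{2} \approx -1.5$)
$L{\left(V \right)} = - \frac{3}{2 V}$
$o{\left(8 \right)} L{\left(6 \right)} = 2 \cdot 8^{2} \left(- \frac{3}{2 \cdot 6}\right) = 2 \cdot 64 \left(\left(- \frac{3}{2}\right) \frac{1}{6}\right) = 128 \left(- \frac{1}{4}\right) = -32$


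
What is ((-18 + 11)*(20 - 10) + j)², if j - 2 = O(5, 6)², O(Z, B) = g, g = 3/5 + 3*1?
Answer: 1893376/625 ≈ 3029.4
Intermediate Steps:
g = 18/5 (g = 3*(⅕) + 3 = ⅗ + 3 = 18/5 ≈ 3.6000)
O(Z, B) = 18/5
j = 374/25 (j = 2 + (18/5)² = 2 + 324/25 = 374/25 ≈ 14.960)
((-18 + 11)*(20 - 10) + j)² = ((-18 + 11)*(20 - 10) + 374/25)² = (-7*10 + 374/25)² = (-70 + 374/25)² = (-1376/25)² = 1893376/625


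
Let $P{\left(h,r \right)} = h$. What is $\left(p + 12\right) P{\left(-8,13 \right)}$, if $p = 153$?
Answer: $-1320$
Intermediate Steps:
$\left(p + 12\right) P{\left(-8,13 \right)} = \left(153 + 12\right) \left(-8\right) = 165 \left(-8\right) = -1320$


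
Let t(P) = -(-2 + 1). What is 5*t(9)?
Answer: 5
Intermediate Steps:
t(P) = 1 (t(P) = -1*(-1) = 1)
5*t(9) = 5*1 = 5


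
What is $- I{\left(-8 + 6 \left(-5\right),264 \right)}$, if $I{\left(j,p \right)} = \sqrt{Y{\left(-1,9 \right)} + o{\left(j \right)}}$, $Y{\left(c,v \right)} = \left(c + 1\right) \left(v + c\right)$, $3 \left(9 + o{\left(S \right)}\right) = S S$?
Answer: $- \frac{\sqrt{4251}}{3} \approx -21.733$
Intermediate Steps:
$o{\left(S \right)} = -9 + \frac{S^{2}}{3}$ ($o{\left(S \right)} = -9 + \frac{S S}{3} = -9 + \frac{S^{2}}{3}$)
$Y{\left(c,v \right)} = \left(1 + c\right) \left(c + v\right)$
$I{\left(j,p \right)} = \sqrt{-9 + \frac{j^{2}}{3}}$ ($I{\left(j,p \right)} = \sqrt{\left(-1 + 9 + \left(-1\right)^{2} - 9\right) + \left(-9 + \frac{j^{2}}{3}\right)} = \sqrt{\left(-1 + 9 + 1 - 9\right) + \left(-9 + \frac{j^{2}}{3}\right)} = \sqrt{0 + \left(-9 + \frac{j^{2}}{3}\right)} = \sqrt{-9 + \frac{j^{2}}{3}}$)
$- I{\left(-8 + 6 \left(-5\right),264 \right)} = - \frac{\sqrt{-81 + 3 \left(-8 + 6 \left(-5\right)\right)^{2}}}{3} = - \frac{\sqrt{-81 + 3 \left(-8 - 30\right)^{2}}}{3} = - \frac{\sqrt{-81 + 3 \left(-38\right)^{2}}}{3} = - \frac{\sqrt{-81 + 3 \cdot 1444}}{3} = - \frac{\sqrt{-81 + 4332}}{3} = - \frac{\sqrt{4251}}{3}$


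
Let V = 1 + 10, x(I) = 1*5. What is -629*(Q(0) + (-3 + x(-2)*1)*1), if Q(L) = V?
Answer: -8177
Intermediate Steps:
x(I) = 5
V = 11
Q(L) = 11
-629*(Q(0) + (-3 + x(-2)*1)*1) = -629*(11 + (-3 + 5*1)*1) = -629*(11 + (-3 + 5)*1) = -629*(11 + 2*1) = -629*(11 + 2) = -629*13 = -8177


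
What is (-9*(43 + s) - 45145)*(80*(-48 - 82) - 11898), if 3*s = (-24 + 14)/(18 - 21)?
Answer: 1015495516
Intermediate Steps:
s = 10/9 (s = ((-24 + 14)/(18 - 21))/3 = (-10/(-3))/3 = (-10*(-⅓))/3 = (⅓)*(10/3) = 10/9 ≈ 1.1111)
(-9*(43 + s) - 45145)*(80*(-48 - 82) - 11898) = (-9*(43 + 10/9) - 45145)*(80*(-48 - 82) - 11898) = (-9*397/9 - 45145)*(80*(-130) - 11898) = (-397 - 45145)*(-10400 - 11898) = -45542*(-22298) = 1015495516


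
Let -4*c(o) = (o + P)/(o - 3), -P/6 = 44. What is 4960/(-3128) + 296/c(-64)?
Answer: -3902576/16031 ≈ -243.44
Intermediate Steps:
P = -264 (P = -6*44 = -264)
c(o) = -(-264 + o)/(4*(-3 + o)) (c(o) = -(o - 264)/(4*(o - 3)) = -(-264 + o)/(4*(-3 + o)))
4960/(-3128) + 296/c(-64) = 4960/(-3128) + 296/(((264 - 1*(-64))/(4*(-3 - 64)))) = 4960*(-1/3128) + 296/(((1/4)*(264 + 64)/(-67))) = -620/391 + 296/(((1/4)*(-1/67)*328)) = -620/391 + 296/(-82/67) = -620/391 + 296*(-67/82) = -620/391 - 9916/41 = -3902576/16031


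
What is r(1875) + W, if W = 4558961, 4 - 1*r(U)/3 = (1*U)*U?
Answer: -5987902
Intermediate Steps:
r(U) = 12 - 3*U² (r(U) = 12 - 3*1*U*U = 12 - 3*U*U = 12 - 3*U²)
r(1875) + W = (12 - 3*1875²) + 4558961 = (12 - 3*3515625) + 4558961 = (12 - 10546875) + 4558961 = -10546863 + 4558961 = -5987902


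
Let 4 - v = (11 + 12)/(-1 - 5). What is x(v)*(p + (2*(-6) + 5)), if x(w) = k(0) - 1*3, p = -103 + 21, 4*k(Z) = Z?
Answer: 267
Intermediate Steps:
k(Z) = Z/4
v = 47/6 (v = 4 - (11 + 12)/(-1 - 5) = 4 - 23/(-6) = 4 - 23*(-1)/6 = 4 - 1*(-23/6) = 4 + 23/6 = 47/6 ≈ 7.8333)
p = -82
x(w) = -3 (x(w) = (¼)*0 - 1*3 = 0 - 3 = -3)
x(v)*(p + (2*(-6) + 5)) = -3*(-82 + (2*(-6) + 5)) = -3*(-82 + (-12 + 5)) = -3*(-82 - 7) = -3*(-89) = 267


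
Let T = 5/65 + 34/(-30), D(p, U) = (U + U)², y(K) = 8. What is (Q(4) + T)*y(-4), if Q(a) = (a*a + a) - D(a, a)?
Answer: -70288/195 ≈ -360.45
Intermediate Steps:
D(p, U) = 4*U² (D(p, U) = (2*U)² = 4*U²)
Q(a) = a - 3*a² (Q(a) = (a*a + a) - 4*a² = (a² + a) - 4*a² = (a + a²) - 4*a² = a - 3*a²)
T = -206/195 (T = 5*(1/65) + 34*(-1/30) = 1/13 - 17/15 = -206/195 ≈ -1.0564)
(Q(4) + T)*y(-4) = (4*(1 - 3*4) - 206/195)*8 = (4*(1 - 12) - 206/195)*8 = (4*(-11) - 206/195)*8 = (-44 - 206/195)*8 = -8786/195*8 = -70288/195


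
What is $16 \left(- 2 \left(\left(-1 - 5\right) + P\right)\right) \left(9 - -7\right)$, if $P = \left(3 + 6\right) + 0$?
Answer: $-1536$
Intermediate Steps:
$P = 9$ ($P = 9 + 0 = 9$)
$16 \left(- 2 \left(\left(-1 - 5\right) + P\right)\right) \left(9 - -7\right) = 16 \left(- 2 \left(\left(-1 - 5\right) + 9\right)\right) \left(9 - -7\right) = 16 \left(- 2 \left(\left(-1 - 5\right) + 9\right)\right) \left(9 + 7\right) = 16 \left(- 2 \left(-6 + 9\right)\right) 16 = 16 \left(\left(-2\right) 3\right) 16 = 16 \left(-6\right) 16 = \left(-96\right) 16 = -1536$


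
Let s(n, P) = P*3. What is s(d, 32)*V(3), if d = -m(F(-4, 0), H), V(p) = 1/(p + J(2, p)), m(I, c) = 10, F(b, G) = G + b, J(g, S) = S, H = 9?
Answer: 16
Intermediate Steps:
V(p) = 1/(2*p) (V(p) = 1/(p + p) = 1/(2*p))
d = -10 (d = -1*10 = -10)
s(n, P) = 3*P
s(d, 32)*V(3) = (3*32)*((1/2)/3) = 96*((1/2)*(1/3)) = 96*(1/6) = 16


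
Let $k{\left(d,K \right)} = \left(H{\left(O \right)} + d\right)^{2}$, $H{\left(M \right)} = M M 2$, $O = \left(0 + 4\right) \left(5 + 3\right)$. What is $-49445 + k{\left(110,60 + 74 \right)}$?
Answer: $4607519$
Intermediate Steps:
$O = 32$ ($O = 4 \cdot 8 = 32$)
$H{\left(M \right)} = 2 M^{2}$ ($H{\left(M \right)} = M^{2} \cdot 2 = 2 M^{2}$)
$k{\left(d,K \right)} = \left(2048 + d\right)^{2}$ ($k{\left(d,K \right)} = \left(2 \cdot 32^{2} + d\right)^{2} = \left(2 \cdot 1024 + d\right)^{2} = \left(2048 + d\right)^{2}$)
$-49445 + k{\left(110,60 + 74 \right)} = -49445 + \left(2048 + 110\right)^{2} = -49445 + 2158^{2} = -49445 + 4656964 = 4607519$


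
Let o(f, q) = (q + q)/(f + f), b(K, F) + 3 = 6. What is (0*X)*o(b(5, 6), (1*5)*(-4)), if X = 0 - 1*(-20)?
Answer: 0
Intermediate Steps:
b(K, F) = 3 (b(K, F) = -3 + 6 = 3)
o(f, q) = q/f (o(f, q) = (2*q)/((2*f)) = (2*q)*(1/(2*f)) = q/f)
X = 20 (X = 0 + 20 = 20)
(0*X)*o(b(5, 6), (1*5)*(-4)) = (0*20)*(((1*5)*(-4))/3) = 0*((5*(-4))*(⅓)) = 0*(-20*⅓) = 0*(-20/3) = 0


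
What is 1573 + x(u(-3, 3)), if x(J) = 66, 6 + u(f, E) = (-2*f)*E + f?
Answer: 1639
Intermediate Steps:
u(f, E) = -6 + f - 2*E*f (u(f, E) = -6 + ((-2*f)*E + f) = -6 + (-2*E*f + f) = -6 + (f - 2*E*f) = -6 + f - 2*E*f)
1573 + x(u(-3, 3)) = 1573 + 66 = 1639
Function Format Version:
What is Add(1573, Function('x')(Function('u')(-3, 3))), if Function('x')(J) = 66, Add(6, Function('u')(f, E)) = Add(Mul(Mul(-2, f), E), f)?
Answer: 1639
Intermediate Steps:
Function('u')(f, E) = Add(-6, f, Mul(-2, E, f)) (Function('u')(f, E) = Add(-6, Add(Mul(Mul(-2, f), E), f)) = Add(-6, Add(Mul(-2, E, f), f)) = Add(-6, Add(f, Mul(-2, E, f))) = Add(-6, f, Mul(-2, E, f)))
Add(1573, Function('x')(Function('u')(-3, 3))) = Add(1573, 66) = 1639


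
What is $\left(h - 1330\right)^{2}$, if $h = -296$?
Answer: $2643876$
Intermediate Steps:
$\left(h - 1330\right)^{2} = \left(-296 - 1330\right)^{2} = \left(-1626\right)^{2} = 2643876$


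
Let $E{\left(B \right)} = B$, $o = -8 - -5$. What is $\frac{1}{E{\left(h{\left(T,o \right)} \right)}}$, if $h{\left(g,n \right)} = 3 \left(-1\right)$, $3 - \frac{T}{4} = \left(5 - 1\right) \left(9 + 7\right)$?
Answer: $- \frac{1}{3} \approx -0.33333$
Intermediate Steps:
$T = -244$ ($T = 12 - 4 \left(5 - 1\right) \left(9 + 7\right) = 12 - 4 \cdot 4 \cdot 16 = 12 - 256 = -244$)
$o = -3$ ($o = -8 + 5 = -3$)
$h{\left(g,n \right)} = -3$
$\frac{1}{E{\left(h{\left(T,o \right)} \right)}} = \frac{1}{-3} = - \frac{1}{3}$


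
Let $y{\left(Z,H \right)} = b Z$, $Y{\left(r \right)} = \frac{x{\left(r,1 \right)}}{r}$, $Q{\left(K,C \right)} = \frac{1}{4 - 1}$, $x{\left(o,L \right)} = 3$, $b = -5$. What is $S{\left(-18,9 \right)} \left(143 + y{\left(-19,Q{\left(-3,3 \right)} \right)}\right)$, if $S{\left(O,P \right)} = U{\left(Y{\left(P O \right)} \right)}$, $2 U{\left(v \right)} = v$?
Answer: $- \frac{119}{54} \approx -2.2037$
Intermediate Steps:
$Q{\left(K,C \right)} = \frac{1}{3}$
$Y{\left(r \right)} = \frac{3}{r}$
$U{\left(v \right)} = \frac{v}{2}$
$S{\left(O,P \right)} = \frac{3}{2 O P}$ ($S{\left(O,P \right)} = \frac{3 \frac{1}{P O}}{2} = \frac{3 \frac{1}{O P}}{2} = \frac{3 \frac{1}{O} \frac{1}{P}}{2} = \frac{3}{2 O P}$)
$y{\left(Z,H \right)} = - 5 Z$
$S{\left(-18,9 \right)} \left(143 + y{\left(-19,Q{\left(-3,3 \right)} \right)}\right) = \frac{3}{2 \left(-18\right) 9} \left(143 - -95\right) = \frac{3}{2} \left(- \frac{1}{18}\right) \frac{1}{9} \left(143 + 95\right) = \left(- \frac{1}{108}\right) 238 = - \frac{119}{54}$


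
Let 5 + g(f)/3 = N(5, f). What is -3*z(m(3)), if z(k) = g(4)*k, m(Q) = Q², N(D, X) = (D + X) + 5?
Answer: -729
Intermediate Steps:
N(D, X) = 5 + D + X
g(f) = 15 + 3*f (g(f) = -15 + 3*(5 + 5 + f) = -15 + 3*(10 + f) = -15 + (30 + 3*f) = 15 + 3*f)
z(k) = 27*k (z(k) = (15 + 3*4)*k = (15 + 12)*k = 27*k)
-3*z(m(3)) = -81*3² = -81*9 = -3*243 = -729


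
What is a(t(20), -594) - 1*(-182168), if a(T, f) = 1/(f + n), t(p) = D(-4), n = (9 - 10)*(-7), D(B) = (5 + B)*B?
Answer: 106932615/587 ≈ 1.8217e+5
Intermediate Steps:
D(B) = B*(5 + B)
n = 7 (n = -1*(-7) = 7)
t(p) = -4 (t(p) = -4*(5 - 4) = -4*1 = -4)
a(T, f) = 1/(7 + f) (a(T, f) = 1/(f + 7) = 1/(7 + f))
a(t(20), -594) - 1*(-182168) = 1/(7 - 594) - 1*(-182168) = 1/(-587) + 182168 = -1/587 + 182168 = 106932615/587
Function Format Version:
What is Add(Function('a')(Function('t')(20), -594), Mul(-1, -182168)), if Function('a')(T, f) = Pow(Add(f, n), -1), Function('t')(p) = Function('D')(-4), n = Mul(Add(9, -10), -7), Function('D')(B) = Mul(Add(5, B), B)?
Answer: Rational(106932615, 587) ≈ 1.8217e+5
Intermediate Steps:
Function('D')(B) = Mul(B, Add(5, B))
n = 7 (n = Mul(-1, -7) = 7)
Function('t')(p) = -4 (Function('t')(p) = Mul(-4, Add(5, -4)) = Mul(-4, 1) = -4)
Function('a')(T, f) = Pow(Add(7, f), -1) (Function('a')(T, f) = Pow(Add(f, 7), -1) = Pow(Add(7, f), -1))
Add(Function('a')(Function('t')(20), -594), Mul(-1, -182168)) = Add(Pow(Add(7, -594), -1), Mul(-1, -182168)) = Add(Pow(-587, -1), 182168) = Add(Rational(-1, 587), 182168) = Rational(106932615, 587)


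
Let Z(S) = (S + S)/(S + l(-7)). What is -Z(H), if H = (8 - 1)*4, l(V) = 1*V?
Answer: -8/3 ≈ -2.6667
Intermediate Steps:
l(V) = V
H = 28 (H = 7*4 = 28)
Z(S) = 2*S/(-7 + S) (Z(S) = (S + S)/(S - 7) = (2*S)/(-7 + S) = 2*S/(-7 + S))
-Z(H) = -2*28/(-7 + 28) = -2*28/21 = -1*8/3 = -8/3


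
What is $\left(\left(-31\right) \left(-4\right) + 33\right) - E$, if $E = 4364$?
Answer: $-4207$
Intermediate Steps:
$\left(\left(-31\right) \left(-4\right) + 33\right) - E = \left(\left(-31\right) \left(-4\right) + 33\right) - 4364 = \left(124 + 33\right) - 4364 = 157 - 4364 = -4207$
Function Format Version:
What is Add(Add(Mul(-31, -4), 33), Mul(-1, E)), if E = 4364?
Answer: -4207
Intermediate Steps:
Add(Add(Mul(-31, -4), 33), Mul(-1, E)) = Add(Add(Mul(-31, -4), 33), Mul(-1, 4364)) = Add(Add(124, 33), -4364) = Add(157, -4364) = -4207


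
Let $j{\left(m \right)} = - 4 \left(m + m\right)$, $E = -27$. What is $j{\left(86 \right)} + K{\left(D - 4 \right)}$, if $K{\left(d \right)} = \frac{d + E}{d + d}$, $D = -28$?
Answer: $- \frac{43973}{64} \approx -687.08$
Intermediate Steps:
$K{\left(d \right)} = \frac{-27 + d}{2 d}$ ($K{\left(d \right)} = \frac{d - 27}{d + d} = \frac{-27 + d}{2 d}$)
$j{\left(m \right)} = - 8 m$ ($j{\left(m \right)} = - 4 \cdot 2 m = - 8 m$)
$j{\left(86 \right)} + K{\left(D - 4 \right)} = \left(-8\right) 86 + \frac{-27 - 32}{2 \left(-28 - 4\right)} = -688 + \frac{-27 - 32}{2 \left(-32\right)} = -688 + \frac{1}{2} \left(- \frac{1}{32}\right) \left(-59\right) = -688 + \frac{59}{64} = - \frac{43973}{64}$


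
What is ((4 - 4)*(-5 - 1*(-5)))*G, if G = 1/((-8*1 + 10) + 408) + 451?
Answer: 0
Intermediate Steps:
G = 184911/410 (G = 1/((-8 + 10) + 408) + 451 = 1/(2 + 408) + 451 = 1/410 + 451 = 184911/410 ≈ 451.00)
((4 - 4)*(-5 - 1*(-5)))*G = ((4 - 4)*(-5 - 1*(-5)))*(184911/410) = (0*(-5 + 5))*(184911/410) = (0*0)*(184911/410) = 0*(184911/410) = 0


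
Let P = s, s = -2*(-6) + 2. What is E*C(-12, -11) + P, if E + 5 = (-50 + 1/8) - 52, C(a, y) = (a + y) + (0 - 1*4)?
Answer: 23197/8 ≈ 2899.6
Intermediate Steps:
s = 14 (s = 12 + 2 = 14)
C(a, y) = -4 + a + y (C(a, y) = (a + y) + (0 - 4) = (a + y) - 4 = -4 + a + y)
P = 14
E = -855/8 (E = -5 + ((-50 + 1/8) - 52) = -5 + ((-50 + ⅛) - 52) = -5 + (-399/8 - 52) = -5 - 815/8 = -855/8 ≈ -106.88)
E*C(-12, -11) + P = -855*(-4 - 12 - 11)/8 + 14 = -855/8*(-27) + 14 = 23085/8 + 14 = 23197/8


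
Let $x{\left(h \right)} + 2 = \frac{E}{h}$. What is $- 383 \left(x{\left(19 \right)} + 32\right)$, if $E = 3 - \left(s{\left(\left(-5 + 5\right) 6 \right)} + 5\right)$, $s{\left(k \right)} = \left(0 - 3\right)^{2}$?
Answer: $- \frac{214097}{19} \approx -11268.0$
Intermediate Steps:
$s{\left(k \right)} = 9$ ($s{\left(k \right)} = \left(-3\right)^{2} = 9$)
$E = -11$ ($E = 3 - \left(9 + 5\right) = 3 - 14 = -11$)
$x{\left(h \right)} = -2 - \frac{11}{h}$
$- 383 \left(x{\left(19 \right)} + 32\right) = - 383 \left(\left(-2 - \frac{11}{19}\right) + 32\right) = - 383 \left(- \frac{49}{19} + 32\right) = \left(-383\right) \frac{559}{19} = - \frac{214097}{19}$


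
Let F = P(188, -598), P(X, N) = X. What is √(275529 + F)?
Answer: √275717 ≈ 525.09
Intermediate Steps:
F = 188
√(275529 + F) = √(275529 + 188) = √275717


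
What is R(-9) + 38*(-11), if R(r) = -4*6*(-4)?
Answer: -322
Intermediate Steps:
R(r) = 96 (R(r) = -24*(-4) = 96)
R(-9) + 38*(-11) = 96 + 38*(-11) = 96 - 418 = -322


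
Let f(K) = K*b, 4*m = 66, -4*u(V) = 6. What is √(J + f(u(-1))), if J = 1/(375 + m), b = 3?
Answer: I*√1225482/522 ≈ 2.1207*I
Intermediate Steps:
u(V) = -3/2 (u(V) = -¼*6 = -3/2)
m = 33/2 (m = (¼)*66 = 33/2 ≈ 16.500)
f(K) = 3*K (f(K) = K*3 = 3*K)
J = 2/783 (J = 1/(375 + 33/2) = 1/(783/2) = 2/783 ≈ 0.0025543)
√(J + f(u(-1))) = √(2/783 + 3*(-3/2)) = √(2/783 - 9/2) = √(-7043/1566) = I*√1225482/522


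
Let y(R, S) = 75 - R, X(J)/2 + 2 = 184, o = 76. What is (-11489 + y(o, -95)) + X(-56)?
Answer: -11126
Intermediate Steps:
X(J) = 364 (X(J) = -4 + 2*184 = -4 + 368 = 364)
(-11489 + y(o, -95)) + X(-56) = (-11489 + (75 - 1*76)) + 364 = (-11489 + (75 - 76)) + 364 = (-11489 - 1) + 364 = -11490 + 364 = -11126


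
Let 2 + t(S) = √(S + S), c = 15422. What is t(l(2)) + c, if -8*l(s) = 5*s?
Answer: 15420 + I*√10/2 ≈ 15420.0 + 1.5811*I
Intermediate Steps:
l(s) = -5*s/8
t(S) = -2 + √2*√S (t(S) = -2 + √(S + S) = -2 + √(2*S) = -2 + √2*√S)
t(l(2)) + c = (-2 + √2*√(-5/8*2)) + 15422 = (-2 + √2*√(-5/4)) + 15422 = (-2 + √2*(I*√5/2)) + 15422 = (-2 + I*√10/2) + 15422 = 15420 + I*√10/2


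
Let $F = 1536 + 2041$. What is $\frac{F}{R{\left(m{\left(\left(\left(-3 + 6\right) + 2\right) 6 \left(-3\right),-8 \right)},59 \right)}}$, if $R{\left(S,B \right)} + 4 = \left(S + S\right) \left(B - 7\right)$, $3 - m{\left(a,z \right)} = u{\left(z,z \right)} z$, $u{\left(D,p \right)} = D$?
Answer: $- \frac{3577}{6348} \approx -0.56348$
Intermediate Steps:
$m{\left(a,z \right)} = 3 - z^{2}$ ($m{\left(a,z \right)} = 3 - z z = 3 - z^{2}$)
$F = 3577$
$R{\left(S,B \right)} = -4 + 2 S \left(-7 + B\right)$ ($R{\left(S,B \right)} = -4 + \left(S + S\right) \left(B - 7\right) = -4 + 2 S \left(-7 + B\right)$)
$\frac{F}{R{\left(m{\left(\left(\left(-3 + 6\right) + 2\right) 6 \left(-3\right),-8 \right)},59 \right)}} = \frac{3577}{-4 - 14 \left(3 - \left(-8\right)^{2}\right) + 2 \cdot 59 \left(3 - \left(-8\right)^{2}\right)} = \frac{3577}{-4 - 14 \left(3 - 64\right) + 2 \cdot 59 \left(3 - 64\right)} = \frac{3577}{-4 - -854 + 2 \cdot 59 \left(-61\right)} = \frac{3577}{-4 + 854 - 7198} = \frac{3577}{-6348} = 3577 \left(- \frac{1}{6348}\right) = - \frac{3577}{6348}$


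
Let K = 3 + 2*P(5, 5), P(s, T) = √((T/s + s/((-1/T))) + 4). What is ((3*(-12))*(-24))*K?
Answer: 2592 + 3456*I*√5 ≈ 2592.0 + 7727.9*I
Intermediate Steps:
P(s, T) = √(4 + T/s - T*s) (P(s, T) = √((T/s + s*(-T)) + 4) = √((T/s - T*s) + 4) = √(4 + T/s - T*s))
K = 3 + 4*I*√5 (K = 3 + 2*√(4 + 5/5 - 1*5*5) = 3 + 2*√(4 + 5*(⅕) - 25) = 3 + 2*√(4 + 1 - 25) = 3 + 2*√(-20) = 3 + 2*(2*I*√5) = 3 + 4*I*√5 ≈ 3.0 + 8.9443*I)
((3*(-12))*(-24))*K = ((3*(-12))*(-24))*(3 + 4*I*√5) = (-36*(-24))*(3 + 4*I*√5) = 864*(3 + 4*I*√5) = 2592 + 3456*I*√5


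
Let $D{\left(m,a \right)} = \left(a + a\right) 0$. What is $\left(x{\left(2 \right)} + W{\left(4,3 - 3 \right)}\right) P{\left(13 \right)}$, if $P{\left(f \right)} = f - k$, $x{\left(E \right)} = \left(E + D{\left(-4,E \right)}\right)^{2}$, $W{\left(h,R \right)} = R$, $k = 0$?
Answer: $52$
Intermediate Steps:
$D{\left(m,a \right)} = 0$ ($D{\left(m,a \right)} = 2 a 0 = 0$)
$x{\left(E \right)} = E^{2}$ ($x{\left(E \right)} = \left(E + 0\right)^{2} = E^{2}$)
$P{\left(f \right)} = f$ ($P{\left(f \right)} = f - 0 = f + 0 = f$)
$\left(x{\left(2 \right)} + W{\left(4,3 - 3 \right)}\right) P{\left(13 \right)} = \left(2^{2} + \left(3 - 3\right)\right) 13 = \left(4 + \left(3 - 3\right)\right) 13 = \left(4 + 0\right) 13 = 4 \cdot 13 = 52$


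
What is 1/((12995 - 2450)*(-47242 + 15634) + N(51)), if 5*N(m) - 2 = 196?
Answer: -5/1666531602 ≈ -3.0002e-9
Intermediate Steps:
N(m) = 198/5 (N(m) = ⅖ + (⅕)*196 = ⅖ + 196/5 = 198/5)
1/((12995 - 2450)*(-47242 + 15634) + N(51)) = 1/((12995 - 2450)*(-47242 + 15634) + 198/5) = 1/(10545*(-31608) + 198/5) = 1/(-333306360 + 198/5) = 1/(-1666531602/5) = -5/1666531602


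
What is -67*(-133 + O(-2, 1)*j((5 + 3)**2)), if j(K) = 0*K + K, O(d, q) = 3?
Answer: -3953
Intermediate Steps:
j(K) = K (j(K) = 0 + K = K)
-67*(-133 + O(-2, 1)*j((5 + 3)**2)) = -67*(-133 + 3*(5 + 3)**2) = -67*(-133 + 3*8**2) = -67*(-133 + 3*64) = -67*(-133 + 192) = -67*59 = -3953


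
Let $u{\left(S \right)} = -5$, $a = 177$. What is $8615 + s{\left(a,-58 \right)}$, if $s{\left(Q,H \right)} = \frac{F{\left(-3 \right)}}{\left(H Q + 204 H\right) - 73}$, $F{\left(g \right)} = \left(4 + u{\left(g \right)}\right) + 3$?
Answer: $\frac{191003163}{22171} \approx 8615.0$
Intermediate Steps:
$F{\left(g \right)} = 2$ ($F{\left(g \right)} = \left(4 - 5\right) + 3 = -1 + 3 = 2$)
$s{\left(Q,H \right)} = \frac{2}{-73 + 204 H + H Q}$ ($s{\left(Q,H \right)} = \frac{2}{\left(H Q + 204 H\right) - 73} = \frac{2}{\left(204 H + H Q\right) - 73} = \frac{2}{-73 + 204 H + H Q}$)
$8615 + s{\left(a,-58 \right)} = 8615 + \frac{2}{-73 + 204 \left(-58\right) - 10266} = 8615 + \frac{2}{-73 - 11832 - 10266} = 8615 + \frac{2}{-22171} = 8615 + 2 \left(- \frac{1}{22171}\right) = 8615 - \frac{2}{22171} = \frac{191003163}{22171}$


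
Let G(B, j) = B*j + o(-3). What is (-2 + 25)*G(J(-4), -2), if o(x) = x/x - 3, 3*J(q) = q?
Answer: 46/3 ≈ 15.333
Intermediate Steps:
J(q) = q/3
o(x) = -2 (o(x) = 1 - 3 = -2)
G(B, j) = -2 + B*j (G(B, j) = B*j - 2 = -2 + B*j)
(-2 + 25)*G(J(-4), -2) = (-2 + 25)*(-2 + ((⅓)*(-4))*(-2)) = 23*(-2 - 4/3*(-2)) = 23*(-2 + 8/3) = 23*(⅔) = 46/3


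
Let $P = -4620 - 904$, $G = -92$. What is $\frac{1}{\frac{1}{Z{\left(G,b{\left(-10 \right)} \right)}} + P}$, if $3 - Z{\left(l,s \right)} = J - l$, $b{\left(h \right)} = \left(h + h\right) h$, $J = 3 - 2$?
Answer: $- \frac{90}{497161} \approx -0.00018103$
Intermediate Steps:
$J = 1$ ($J = 3 - 2 = 1$)
$b{\left(h \right)} = 2 h^{2}$ ($b{\left(h \right)} = 2 h h = 2 h^{2}$)
$P = -5524$
$Z{\left(l,s \right)} = 2 + l$ ($Z{\left(l,s \right)} = 3 - \left(1 - l\right) = 3 + \left(-1 + l\right) = 2 + l$)
$\frac{1}{\frac{1}{Z{\left(G,b{\left(-10 \right)} \right)}} + P} = \frac{1}{\frac{1}{2 - 92} - 5524} = \frac{1}{\frac{1}{-90} - 5524} = \frac{1}{- \frac{1}{90} - 5524} = \frac{1}{- \frac{497161}{90}} = - \frac{90}{497161}$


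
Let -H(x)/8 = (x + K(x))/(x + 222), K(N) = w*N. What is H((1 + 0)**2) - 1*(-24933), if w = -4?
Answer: 5560083/223 ≈ 24933.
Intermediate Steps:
K(N) = -4*N
H(x) = 24*x/(222 + x) (H(x) = -8*(x - 4*x)/(x + 222) = -8*(-3*x)/(222 + x) = -(-24)*x/(222 + x) = 24*x/(222 + x))
H((1 + 0)**2) - 1*(-24933) = 24*(1 + 0)**2/(222 + (1 + 0)**2) - 1*(-24933) = 24*1**2/(222 + 1**2) + 24933 = 24*1/(222 + 1) + 24933 = 24*1/223 + 24933 = 24*1*(1/223) + 24933 = 24/223 + 24933 = 5560083/223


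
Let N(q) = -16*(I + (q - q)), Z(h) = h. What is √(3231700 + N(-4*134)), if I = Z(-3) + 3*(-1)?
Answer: 2*√807949 ≈ 1797.7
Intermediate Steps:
I = -6 (I = -3 + 3*(-1) = -3 - 3 = -6)
N(q) = 96 (N(q) = -16*(-6 + (q - q)) = -16*(-6 + 0) = -16*(-6) = 96)
√(3231700 + N(-4*134)) = √(3231700 + 96) = √3231796 = 2*√807949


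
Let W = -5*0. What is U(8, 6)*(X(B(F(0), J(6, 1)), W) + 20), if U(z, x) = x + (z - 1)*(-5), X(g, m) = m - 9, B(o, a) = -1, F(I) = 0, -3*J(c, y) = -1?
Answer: -319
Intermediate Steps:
J(c, y) = ⅓ (J(c, y) = -⅓*(-1) = ⅓)
W = 0
X(g, m) = -9 + m
U(z, x) = 5 + x - 5*z (U(z, x) = x + (-1 + z)*(-5) = x + (5 - 5*z) = 5 + x - 5*z)
U(8, 6)*(X(B(F(0), J(6, 1)), W) + 20) = (5 + 6 - 5*8)*((-9 + 0) + 20) = (5 + 6 - 40)*(-9 + 20) = -29*11 = -319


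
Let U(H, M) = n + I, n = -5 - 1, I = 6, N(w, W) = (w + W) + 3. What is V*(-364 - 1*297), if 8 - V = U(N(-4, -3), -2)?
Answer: -5288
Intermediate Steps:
N(w, W) = 3 + W + w (N(w, W) = (W + w) + 3 = 3 + W + w)
n = -6
U(H, M) = 0 (U(H, M) = -6 + 6 = 0)
V = 8 (V = 8 - 1*0 = 8 + 0 = 8)
V*(-364 - 1*297) = 8*(-364 - 1*297) = 8*(-364 - 297) = 8*(-661) = -5288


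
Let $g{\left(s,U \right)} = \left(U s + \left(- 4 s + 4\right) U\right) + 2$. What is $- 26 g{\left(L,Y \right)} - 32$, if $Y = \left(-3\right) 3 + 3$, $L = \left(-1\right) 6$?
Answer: $3348$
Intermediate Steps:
$L = -6$
$Y = -6$ ($Y = -9 + 3 = -6$)
$g{\left(s,U \right)} = 2 + U s + U \left(4 - 4 s\right)$ ($g{\left(s,U \right)} = \left(U s + \left(4 - 4 s\right) U\right) + 2 = \left(U s + U \left(4 - 4 s\right)\right) + 2 = 2 + U s + U \left(4 - 4 s\right)$)
$- 26 g{\left(L,Y \right)} - 32 = - 26 \left(2 + 4 \left(-6\right) - \left(-18\right) \left(-6\right)\right) - 32 = - 26 \left(2 - 24 - 108\right) - 32 = \left(-26\right) \left(-130\right) - 32 = 3380 - 32 = 3348$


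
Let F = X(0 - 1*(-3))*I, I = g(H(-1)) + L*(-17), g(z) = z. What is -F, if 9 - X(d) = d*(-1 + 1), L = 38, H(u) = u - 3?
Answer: 5850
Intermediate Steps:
H(u) = -3 + u
X(d) = 9 (X(d) = 9 - d*(-1 + 1) = 9 - d*0 = 9 - 1*0 = 9 + 0 = 9)
I = -650 (I = (-3 - 1) + 38*(-17) = -4 - 646 = -650)
F = -5850 (F = 9*(-650) = -5850)
-F = -1*(-5850) = 5850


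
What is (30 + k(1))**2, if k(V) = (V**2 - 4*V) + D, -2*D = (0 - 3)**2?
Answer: 2025/4 ≈ 506.25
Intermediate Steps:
D = -9/2 (D = -(0 - 3)**2/2 = -1/2*(-3)**2 = -1/2*9 = -9/2 ≈ -4.5000)
k(V) = -9/2 + V**2 - 4*V (k(V) = (V**2 - 4*V) - 9/2 = -9/2 + V**2 - 4*V)
(30 + k(1))**2 = (30 + (-9/2 + 1**2 - 4*1))**2 = (30 + (-9/2 + 1 - 4))**2 = (30 - 15/2)**2 = (45/2)**2 = 2025/4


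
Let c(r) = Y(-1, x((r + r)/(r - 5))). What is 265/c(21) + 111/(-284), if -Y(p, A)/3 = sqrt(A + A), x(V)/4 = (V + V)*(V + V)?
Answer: -111/284 - 265*sqrt(2)/63 ≈ -6.3395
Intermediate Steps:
x(V) = 16*V**2 (x(V) = 4*((V + V)*(V + V)) = 4*((2*V)*(2*V)) = 4*(4*V**2) = 16*V**2)
Y(p, A) = -3*sqrt(2)*sqrt(A) (Y(p, A) = -3*sqrt(A + A) = -3*sqrt(2)*sqrt(A))
c(r) = -24*sqrt(2)*sqrt(r**2/(-5 + r)**2) (c(r) = -3*sqrt(2)*sqrt(16*((r + r)/(r - 5))**2) = -3*sqrt(2)*sqrt(16*((2*r)/(-5 + r))**2) = -3*sqrt(2)*sqrt(16*(2*r/(-5 + r))**2) = -3*sqrt(2)*sqrt(16*(4*r**2/(-5 + r)**2)) = -3*sqrt(2)*sqrt(64*r**2/(-5 + r)**2) = -3*sqrt(2)*8*sqrt(r**2/(-5 + r)**2) = -24*sqrt(2)*sqrt(r**2/(-5 + r)**2))
265/c(21) + 111/(-284) = 265/((-24*sqrt(2)*sqrt(21**2/(-5 + 21)**2))) + 111/(-284) = 265/((-24*sqrt(2)*sqrt(441/16**2))) + 111*(-1/284) = 265/((-24*sqrt(2)*sqrt(441*(1/256)))) - 111/284 = 265/((-24*sqrt(2)*sqrt(441/256))) - 111/284 = 265/((-24*sqrt(2)*21/16)) - 111/284 = 265/((-63*sqrt(2)/2)) - 111/284 = 265*(-sqrt(2)/63) - 111/284 = -265*sqrt(2)/63 - 111/284 = -111/284 - 265*sqrt(2)/63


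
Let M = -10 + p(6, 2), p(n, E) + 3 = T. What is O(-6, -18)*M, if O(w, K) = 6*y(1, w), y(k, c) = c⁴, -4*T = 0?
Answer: -101088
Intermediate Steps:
T = 0 (T = -¼*0 = 0)
p(n, E) = -3 (p(n, E) = -3 + 0 = -3)
M = -13 (M = -10 - 3 = -13)
O(w, K) = 6*w⁴
O(-6, -18)*M = (6*(-6)⁴)*(-13) = (6*1296)*(-13) = 7776*(-13) = -101088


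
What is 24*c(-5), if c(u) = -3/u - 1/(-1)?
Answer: 192/5 ≈ 38.400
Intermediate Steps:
c(u) = 1 - 3/u (c(u) = -3/u - 1*(-1) = -3/u + 1 = 1 - 3/u)
24*c(-5) = 24*((-3 - 5)/(-5)) = 24*(-1/5*(-8)) = 24*(8/5) = 192/5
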